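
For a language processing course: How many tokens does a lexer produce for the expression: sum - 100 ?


Scanning 'sum - 100'
Token 1: 'sum' -> identifier
Token 2: '-' -> operator
Token 3: '100' -> integer_literal
Total tokens: 3

3


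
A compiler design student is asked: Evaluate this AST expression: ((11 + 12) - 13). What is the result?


Expression: ((11 + 12) - 13)
Evaluating step by step:
  11 + 12 = 23
  23 - 13 = 10
Result: 10

10


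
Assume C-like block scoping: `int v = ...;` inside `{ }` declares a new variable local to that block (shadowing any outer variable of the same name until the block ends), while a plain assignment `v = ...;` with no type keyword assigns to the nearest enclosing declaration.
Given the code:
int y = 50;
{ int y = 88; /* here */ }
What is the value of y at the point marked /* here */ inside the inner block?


Analyzing scoping rules:
Outer scope: declares y = 50
Inner block: 'int y = 88;' declares a NEW y that shadows the outer one
Inside the block the inner declaration is in scope -> 88
Result: 88

88


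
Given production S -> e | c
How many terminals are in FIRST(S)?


Production: S -> e | c
Examining each alternative for leading terminals:
  S -> e : first terminal = 'e'
  S -> c : first terminal = 'c'
FIRST(S) = {c, e}
Count: 2

2


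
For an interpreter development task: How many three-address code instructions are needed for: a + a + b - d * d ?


Expression: a + a + b - d * d
Generating three-address code (respecting * over +/- precedence):
  Instruction 1: t1 = d * d
  Instruction 2: t2 = a + a
  Instruction 3: t3 = t2 + b
  Instruction 4: t4 = t3 - t1
Total instructions: 4

4


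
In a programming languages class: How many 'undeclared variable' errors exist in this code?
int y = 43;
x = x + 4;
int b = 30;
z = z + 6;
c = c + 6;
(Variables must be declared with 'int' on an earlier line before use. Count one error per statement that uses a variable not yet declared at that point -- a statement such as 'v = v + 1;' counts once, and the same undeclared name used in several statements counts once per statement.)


Scanning code line by line:
  Line 1: declare 'y' -> declared = ['y']
  Line 2: use 'x' -> ERROR (undeclared)
  Line 3: declare 'b' -> declared = ['b', 'y']
  Line 4: use 'z' -> ERROR (undeclared)
  Line 5: use 'c' -> ERROR (undeclared)
Total undeclared variable errors: 3

3


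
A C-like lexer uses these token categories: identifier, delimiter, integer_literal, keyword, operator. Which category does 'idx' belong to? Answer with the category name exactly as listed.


Token: 'idx'
Checking categories:
  identifier: YES
  integer_literal: no
  operator: no
  keyword: no
  delimiter: no
Category: identifier

identifier


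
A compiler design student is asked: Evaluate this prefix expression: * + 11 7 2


Parsing prefix expression: * + 11 7 2
Step 1: Innermost operation '+ 11 7'
  11 + 7 = 18
Step 2: Outer operation '* [18] 2'
  18 * 2 = 36

36


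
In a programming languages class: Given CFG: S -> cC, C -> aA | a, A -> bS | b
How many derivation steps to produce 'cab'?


Grammar: S -> cC, C -> aA | a, A -> bS | b
Deriving 'cab':
Step 1: S -> cC => cC
Step 2: C -> aA => caA
Step 3: A -> b => cab
Total derivation steps: 3

3


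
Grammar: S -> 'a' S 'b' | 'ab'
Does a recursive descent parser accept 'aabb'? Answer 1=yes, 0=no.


Grammar accepts strings of the form a^n b^n (n >= 1)
Word: 'aabb'
Counting: 2 a's and 2 b's
Check: 2 == 2? Yes
Derivation (S -> aSb applied 1 time(s), then S -> ab): S => aSb => aabb
Accepted

1


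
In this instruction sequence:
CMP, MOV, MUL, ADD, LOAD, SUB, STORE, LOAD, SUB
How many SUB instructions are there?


Scanning instruction sequence for SUB:
  Position 1: CMP
  Position 2: MOV
  Position 3: MUL
  Position 4: ADD
  Position 5: LOAD
  Position 6: SUB <- MATCH
  Position 7: STORE
  Position 8: LOAD
  Position 9: SUB <- MATCH
Matches at positions: [6, 9]
Total SUB count: 2

2


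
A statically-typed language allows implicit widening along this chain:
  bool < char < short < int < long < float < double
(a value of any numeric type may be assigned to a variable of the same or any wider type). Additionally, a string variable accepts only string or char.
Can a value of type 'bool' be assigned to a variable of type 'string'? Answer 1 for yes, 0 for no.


Target variable type: string
Source value type: bool
Rule: string accepts only {string, char}
  source 'bool' in {string, char}? No
Result: 0

0


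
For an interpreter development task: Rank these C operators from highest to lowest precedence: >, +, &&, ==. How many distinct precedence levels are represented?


Looking up precedence for each operator:
  > -> precedence 4
  + -> precedence 5
  && -> precedence 2
  == -> precedence 3
Sorted highest to lowest: +, >, ==, &&
Distinct precedence values: [5, 4, 3, 2]
Number of distinct levels: 4

4


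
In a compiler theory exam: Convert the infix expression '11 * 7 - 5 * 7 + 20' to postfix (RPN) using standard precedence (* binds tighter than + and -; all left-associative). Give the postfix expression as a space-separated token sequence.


Applying the shunting-yard algorithm:
  Operand 11 -> output
  Push '*' onto operator stack -> op-stack: [*]
  Operand 7 -> output
  See '-' (prec 1); top '*' (prec 2) >= it -> pop '*' to output
  Push '-' onto operator stack -> op-stack: [-]
  Operand 5 -> output
  Push '*' onto operator stack -> op-stack: [-, *]
  Operand 7 -> output
  See '+' (prec 1); top '*' (prec 2) >= it -> pop '*' to output
  See '+' (prec 1); top '-' (prec 1) >= it -> pop '-' to output
  Push '+' onto operator stack -> op-stack: [+]
  Operand 20 -> output
  End of input: pop '+' to output
Postfix result: 11 7 * 5 7 * - 20 +

11 7 * 5 7 * - 20 +


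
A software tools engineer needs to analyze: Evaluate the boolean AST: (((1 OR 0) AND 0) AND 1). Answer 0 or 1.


Step 1: Evaluate inner node
  1 OR 0 = 1
Step 2: Evaluate next node
  1 AND 0 = 0
Step 3: Evaluate root node
  0 AND 1 = 0

0


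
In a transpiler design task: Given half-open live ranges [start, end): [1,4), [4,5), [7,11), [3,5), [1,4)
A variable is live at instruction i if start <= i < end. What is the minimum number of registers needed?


Live ranges:
  Var0: [1, 4)
  Var1: [4, 5)
  Var2: [7, 11)
  Var3: [3, 5)
  Var4: [1, 4)
Sweep-line events (position, delta, active):
  pos=1 start -> active=1
  pos=1 start -> active=2
  pos=3 start -> active=3
  pos=4 end -> active=2
  pos=4 end -> active=1
  pos=4 start -> active=2
  pos=5 end -> active=1
  pos=5 end -> active=0
  pos=7 start -> active=1
  pos=11 end -> active=0
Maximum simultaneous active: 3
Minimum registers needed: 3

3


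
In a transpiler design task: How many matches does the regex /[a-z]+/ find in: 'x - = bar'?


Pattern: /[a-z]+/ (identifiers)
Input: 'x - = bar'
Scanning for matches:
  Match 1: 'x'
  Match 2: 'bar'
Total matches: 2

2


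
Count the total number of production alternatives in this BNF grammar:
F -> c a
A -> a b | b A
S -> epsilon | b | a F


Counting alternatives per rule:
  F: 1 alternative(s)
  A: 2 alternative(s)
  S: 3 alternative(s)
Sum: 1 + 2 + 3 = 6

6


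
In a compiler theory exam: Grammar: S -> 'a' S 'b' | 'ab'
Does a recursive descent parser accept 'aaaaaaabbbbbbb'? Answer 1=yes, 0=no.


Grammar accepts strings of the form a^n b^n (n >= 1)
Word: 'aaaaaaabbbbbbb'
Counting: 7 a's and 7 b's
Check: 7 == 7? Yes
Derivation (S -> aSb applied 6 time(s), then S -> ab): S => aSb => aaSbb => aaaSbbb => aaaaSbbbb => aaaaaSbbbbb => aaaaaaSbbbbbb => aaaaaaabbbbbbb
Accepted

1


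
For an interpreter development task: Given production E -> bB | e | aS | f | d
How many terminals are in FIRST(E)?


Production: E -> bB | e | aS | f | d
Examining each alternative for leading terminals:
  E -> bB : first terminal = 'b'
  E -> e : first terminal = 'e'
  E -> aS : first terminal = 'a'
  E -> f : first terminal = 'f'
  E -> d : first terminal = 'd'
FIRST(E) = {a, b, d, e, f}
Count: 5

5


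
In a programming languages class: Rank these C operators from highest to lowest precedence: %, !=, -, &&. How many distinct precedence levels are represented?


Looking up precedence for each operator:
  % -> precedence 6
  != -> precedence 3
  - -> precedence 5
  && -> precedence 2
Sorted highest to lowest: %, -, !=, &&
Distinct precedence values: [6, 5, 3, 2]
Number of distinct levels: 4

4


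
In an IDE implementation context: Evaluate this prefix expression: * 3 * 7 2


Parsing prefix expression: * 3 * 7 2
Step 1: Innermost operation '* 7 2'
  7 * 2 = 14
Step 2: Outer operation '* 3 [14]'
  3 * 14 = 42

42


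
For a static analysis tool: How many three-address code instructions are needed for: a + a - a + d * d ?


Expression: a + a - a + d * d
Generating three-address code (respecting * over +/- precedence):
  Instruction 1: t1 = d * d
  Instruction 2: t2 = a + a
  Instruction 3: t3 = t2 - a
  Instruction 4: t4 = t3 + t1
Total instructions: 4

4


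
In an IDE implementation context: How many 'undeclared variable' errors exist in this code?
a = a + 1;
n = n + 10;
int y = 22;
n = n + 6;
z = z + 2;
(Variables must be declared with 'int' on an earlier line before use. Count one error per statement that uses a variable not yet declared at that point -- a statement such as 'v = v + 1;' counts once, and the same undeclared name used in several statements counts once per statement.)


Scanning code line by line:
  Line 1: use 'a' -> ERROR (undeclared)
  Line 2: use 'n' -> ERROR (undeclared)
  Line 3: declare 'y' -> declared = ['y']
  Line 4: use 'n' -> ERROR (undeclared)
  Line 5: use 'z' -> ERROR (undeclared)
Total undeclared variable errors: 4

4


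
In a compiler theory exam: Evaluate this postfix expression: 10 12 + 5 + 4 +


Processing tokens left to right:
Push 10, Push 12
Pop 10 and 12, compute 10 + 12 = 22, push 22
Push 5
Pop 22 and 5, compute 22 + 5 = 27, push 27
Push 4
Pop 27 and 4, compute 27 + 4 = 31, push 31
Stack result: 31

31


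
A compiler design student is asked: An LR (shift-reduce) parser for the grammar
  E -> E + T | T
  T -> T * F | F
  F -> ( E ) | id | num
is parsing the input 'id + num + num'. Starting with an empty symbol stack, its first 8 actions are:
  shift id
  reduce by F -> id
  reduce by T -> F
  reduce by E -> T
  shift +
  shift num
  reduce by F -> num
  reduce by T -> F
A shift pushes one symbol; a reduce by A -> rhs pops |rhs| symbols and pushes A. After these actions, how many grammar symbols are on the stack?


Tracking the symbol stack through each action:
  Action 1: shift 'id' : push -> stack = [id] (size 1)
  Action 2: reduce by F -> id : pop 1, push F -> stack = [F] (size 1)
  Action 3: reduce by T -> F : pop 1, push T -> stack = [T] (size 1)
  Action 4: reduce by E -> T : pop 1, push E -> stack = [E] (size 1)
  Action 5: shift '+' : push -> stack = [E, +] (size 2)
  Action 6: shift 'num' : push -> stack = [E, +, num] (size 3)
  Action 7: reduce by F -> num : pop 1, push F -> stack = [E, +, F] (size 3)
  Action 8: reduce by T -> F : pop 1, push T -> stack = [E, +, T] (size 3)
Final stack size: 3

3


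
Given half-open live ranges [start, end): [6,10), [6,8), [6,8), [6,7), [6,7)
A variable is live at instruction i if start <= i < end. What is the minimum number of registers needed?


Live ranges:
  Var0: [6, 10)
  Var1: [6, 8)
  Var2: [6, 8)
  Var3: [6, 7)
  Var4: [6, 7)
Sweep-line events (position, delta, active):
  pos=6 start -> active=1
  pos=6 start -> active=2
  pos=6 start -> active=3
  pos=6 start -> active=4
  pos=6 start -> active=5
  pos=7 end -> active=4
  pos=7 end -> active=3
  pos=8 end -> active=2
  pos=8 end -> active=1
  pos=10 end -> active=0
Maximum simultaneous active: 5
Minimum registers needed: 5

5


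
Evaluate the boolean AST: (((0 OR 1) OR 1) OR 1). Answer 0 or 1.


Step 1: Evaluate inner node
  0 OR 1 = 1
Step 2: Evaluate next node
  1 OR 1 = 1
Step 3: Evaluate root node
  1 OR 1 = 1

1


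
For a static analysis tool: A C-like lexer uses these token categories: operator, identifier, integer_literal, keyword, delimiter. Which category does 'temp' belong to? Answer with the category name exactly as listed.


Token: 'temp'
Checking categories:
  identifier: YES
  integer_literal: no
  operator: no
  keyword: no
  delimiter: no
Category: identifier

identifier


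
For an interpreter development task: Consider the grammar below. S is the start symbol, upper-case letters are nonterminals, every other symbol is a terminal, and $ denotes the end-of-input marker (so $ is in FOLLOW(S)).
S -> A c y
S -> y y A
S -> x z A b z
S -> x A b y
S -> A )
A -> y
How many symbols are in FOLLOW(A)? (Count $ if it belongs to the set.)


S is the start symbol and does not occur in any rule body, so FOLLOW(S) = {$}.
Examining every occurrence of A in a rule body:
  S -> A c y : A is followed by terminal 'c' -> add 'c'
  S -> y y A : A is at the right end -> add FOLLOW(S) = {$}
  S -> x z A b z : A is followed by terminal 'b' -> add 'b'
  S -> x A b y : A is followed by terminal 'b' -> add 'b' (already in the set)
  S -> A ) : A is followed by terminal ')' -> add ')'
  A -> y : A does not occur in the body -> contributes nothing
FOLLOW(A) = {), b, c, $}
Count: 4

4


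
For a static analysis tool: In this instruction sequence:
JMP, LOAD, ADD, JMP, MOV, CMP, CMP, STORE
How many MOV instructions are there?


Scanning instruction sequence for MOV:
  Position 1: JMP
  Position 2: LOAD
  Position 3: ADD
  Position 4: JMP
  Position 5: MOV <- MATCH
  Position 6: CMP
  Position 7: CMP
  Position 8: STORE
Matches at positions: [5]
Total MOV count: 1

1


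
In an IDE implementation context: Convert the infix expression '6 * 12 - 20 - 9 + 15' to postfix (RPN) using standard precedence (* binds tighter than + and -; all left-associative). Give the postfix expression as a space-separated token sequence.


Applying the shunting-yard algorithm:
  Operand 6 -> output
  Push '*' onto operator stack -> op-stack: [*]
  Operand 12 -> output
  See '-' (prec 1); top '*' (prec 2) >= it -> pop '*' to output
  Push '-' onto operator stack -> op-stack: [-]
  Operand 20 -> output
  See '-' (prec 1); top '-' (prec 1) >= it -> pop '-' to output
  Push '-' onto operator stack -> op-stack: [-]
  Operand 9 -> output
  See '+' (prec 1); top '-' (prec 1) >= it -> pop '-' to output
  Push '+' onto operator stack -> op-stack: [+]
  Operand 15 -> output
  End of input: pop '+' to output
Postfix result: 6 12 * 20 - 9 - 15 +

6 12 * 20 - 9 - 15 +


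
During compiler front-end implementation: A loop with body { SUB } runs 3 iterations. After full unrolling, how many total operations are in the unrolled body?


Loop body operations: SUB (1 op per iteration)
Unrolling 3 iterations:
  Iteration 1: SUB (1 ops)
  Iteration 2: SUB (1 ops)
  Iteration 3: SUB (1 ops)
Total: 3 iterations * 1 ops/iter = 3 operations

3


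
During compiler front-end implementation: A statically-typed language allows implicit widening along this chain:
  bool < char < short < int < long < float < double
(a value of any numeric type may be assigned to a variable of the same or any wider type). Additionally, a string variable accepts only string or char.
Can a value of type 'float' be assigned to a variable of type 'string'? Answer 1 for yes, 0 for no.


Target variable type: string
Source value type: float
Rule: string accepts only {string, char}
  source 'float' in {string, char}? No
Result: 0

0


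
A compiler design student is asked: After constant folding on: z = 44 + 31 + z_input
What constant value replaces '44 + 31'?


Identifying constant sub-expression:
  Original: z = 44 + 31 + z_input
  44 and 31 are both compile-time constants
  Evaluating: 44 + 31 = 75
  After folding: z = 75 + z_input

75


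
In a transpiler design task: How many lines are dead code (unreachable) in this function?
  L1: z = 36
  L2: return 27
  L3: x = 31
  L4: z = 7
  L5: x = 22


Analyzing control flow:
  L1: reachable (before return)
  L2: reachable (return statement)
  L3: DEAD (after return at L2)
  L4: DEAD (after return at L2)
  L5: DEAD (after return at L2)
Return at L2, total lines = 5
Dead lines: L3 through L5
Count: 3

3


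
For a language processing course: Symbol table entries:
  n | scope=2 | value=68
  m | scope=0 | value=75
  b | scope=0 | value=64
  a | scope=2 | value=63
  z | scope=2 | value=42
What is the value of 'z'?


Searching symbol table for 'z':
  n | scope=2 | value=68
  m | scope=0 | value=75
  b | scope=0 | value=64
  a | scope=2 | value=63
  z | scope=2 | value=42 <- MATCH
Found 'z' at scope 2 with value 42

42


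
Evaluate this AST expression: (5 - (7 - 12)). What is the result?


Expression: (5 - (7 - 12))
Evaluating step by step:
  7 - 12 = -5
  5 - -5 = 10
Result: 10

10


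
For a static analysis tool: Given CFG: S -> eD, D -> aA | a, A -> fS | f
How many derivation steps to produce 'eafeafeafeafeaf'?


Grammar: S -> eD, D -> aA | a, A -> fS | f
Deriving 'eafeafeafeafeaf':
Step 1: S -> eD => eD
Step 2: D -> aA => eaA
Step 3: A -> fS => eafS
Step 4: S -> eD => eafeD
Step 5: D -> aA => eafeaA
Step 6: A -> fS => eafeafS
Step 7: S -> eD => eafeafeD
Step 8: D -> aA => eafeafeaA
Step 9: A -> fS => eafeafeafS
Step 10: S -> eD => eafeafeafeD
Step 11: D -> aA => eafeafeafeaA
Step 12: A -> fS => eafeafeafeafS
Step 13: S -> eD => eafeafeafeafeD
Step 14: D -> aA => eafeafeafeafeaA
Step 15: A -> f => eafeafeafeafeaf
Total derivation steps: 15

15


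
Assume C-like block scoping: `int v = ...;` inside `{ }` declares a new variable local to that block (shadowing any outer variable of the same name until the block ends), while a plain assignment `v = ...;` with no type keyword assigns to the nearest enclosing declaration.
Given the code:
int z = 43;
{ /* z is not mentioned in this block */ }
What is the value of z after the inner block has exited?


Analyzing scoping rules:
Outer scope: declares z = 43
Inner block: z is neither redeclared nor assigned -> unchanged
After the block -> 43
Result: 43

43


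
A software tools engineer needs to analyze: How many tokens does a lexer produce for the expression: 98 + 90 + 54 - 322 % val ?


Scanning '98 + 90 + 54 - 322 % val'
Token 1: '98' -> integer_literal
Token 2: '+' -> operator
Token 3: '90' -> integer_literal
Token 4: '+' -> operator
Token 5: '54' -> integer_literal
Token 6: '-' -> operator
Token 7: '322' -> integer_literal
Token 8: '%' -> operator
Token 9: 'val' -> identifier
Total tokens: 9

9


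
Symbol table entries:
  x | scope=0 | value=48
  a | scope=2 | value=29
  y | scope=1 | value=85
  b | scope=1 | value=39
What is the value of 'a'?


Searching symbol table for 'a':
  x | scope=0 | value=48
  a | scope=2 | value=29 <- MATCH
  y | scope=1 | value=85
  b | scope=1 | value=39
Found 'a' at scope 2 with value 29

29


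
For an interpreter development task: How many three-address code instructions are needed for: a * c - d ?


Expression: a * c - d
Generating three-address code (respecting * over +/- precedence):
  Instruction 1: t1 = a * c
  Instruction 2: t2 = t1 - d
Total instructions: 2

2


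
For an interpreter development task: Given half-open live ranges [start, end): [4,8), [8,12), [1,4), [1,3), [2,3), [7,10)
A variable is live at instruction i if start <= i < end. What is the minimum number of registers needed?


Live ranges:
  Var0: [4, 8)
  Var1: [8, 12)
  Var2: [1, 4)
  Var3: [1, 3)
  Var4: [2, 3)
  Var5: [7, 10)
Sweep-line events (position, delta, active):
  pos=1 start -> active=1
  pos=1 start -> active=2
  pos=2 start -> active=3
  pos=3 end -> active=2
  pos=3 end -> active=1
  pos=4 end -> active=0
  pos=4 start -> active=1
  pos=7 start -> active=2
  pos=8 end -> active=1
  pos=8 start -> active=2
  pos=10 end -> active=1
  pos=12 end -> active=0
Maximum simultaneous active: 3
Minimum registers needed: 3

3


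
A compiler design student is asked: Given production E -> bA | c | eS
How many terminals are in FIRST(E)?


Production: E -> bA | c | eS
Examining each alternative for leading terminals:
  E -> bA : first terminal = 'b'
  E -> c : first terminal = 'c'
  E -> eS : first terminal = 'e'
FIRST(E) = {b, c, e}
Count: 3

3


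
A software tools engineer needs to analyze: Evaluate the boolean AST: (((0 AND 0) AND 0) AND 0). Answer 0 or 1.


Step 1: Evaluate inner node
  0 AND 0 = 0
Step 2: Evaluate next node
  0 AND 0 = 0
Step 3: Evaluate root node
  0 AND 0 = 0

0


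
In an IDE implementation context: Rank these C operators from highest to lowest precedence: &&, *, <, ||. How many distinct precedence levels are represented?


Looking up precedence for each operator:
  && -> precedence 2
  * -> precedence 6
  < -> precedence 4
  || -> precedence 1
Sorted highest to lowest: *, <, &&, ||
Distinct precedence values: [6, 4, 2, 1]
Number of distinct levels: 4

4


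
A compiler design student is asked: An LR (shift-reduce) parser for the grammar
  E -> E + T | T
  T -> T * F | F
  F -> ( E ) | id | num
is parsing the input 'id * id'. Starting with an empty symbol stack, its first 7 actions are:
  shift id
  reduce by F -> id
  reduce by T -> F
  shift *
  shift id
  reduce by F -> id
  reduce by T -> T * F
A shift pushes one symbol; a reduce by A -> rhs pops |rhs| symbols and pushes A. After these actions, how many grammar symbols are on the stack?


Tracking the symbol stack through each action:
  Action 1: shift 'id' : push -> stack = [id] (size 1)
  Action 2: reduce by F -> id : pop 1, push F -> stack = [F] (size 1)
  Action 3: reduce by T -> F : pop 1, push T -> stack = [T] (size 1)
  Action 4: shift '*' : push -> stack = [T, *] (size 2)
  Action 5: shift 'id' : push -> stack = [T, *, id] (size 3)
  Action 6: reduce by F -> id : pop 1, push F -> stack = [T, *, F] (size 3)
  Action 7: reduce by T -> T * F : pop 3, push T -> stack = [T] (size 1)
Final stack size: 1

1


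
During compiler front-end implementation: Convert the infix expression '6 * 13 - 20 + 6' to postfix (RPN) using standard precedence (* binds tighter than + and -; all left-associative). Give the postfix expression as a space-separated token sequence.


Applying the shunting-yard algorithm:
  Operand 6 -> output
  Push '*' onto operator stack -> op-stack: [*]
  Operand 13 -> output
  See '-' (prec 1); top '*' (prec 2) >= it -> pop '*' to output
  Push '-' onto operator stack -> op-stack: [-]
  Operand 20 -> output
  See '+' (prec 1); top '-' (prec 1) >= it -> pop '-' to output
  Push '+' onto operator stack -> op-stack: [+]
  Operand 6 -> output
  End of input: pop '+' to output
Postfix result: 6 13 * 20 - 6 +

6 13 * 20 - 6 +


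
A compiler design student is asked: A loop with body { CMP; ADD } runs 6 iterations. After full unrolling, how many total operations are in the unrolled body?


Loop body operations: CMP, ADD (2 ops per iteration)
Unrolling 6 iterations:
  Iteration 1: CMP, ADD (2 ops)
  Iteration 2: CMP, ADD (2 ops)
  Iteration 3: CMP, ADD (2 ops)
  Iteration 4: CMP, ADD (2 ops)
  Iteration 5: CMP, ADD (2 ops)
  Iteration 6: CMP, ADD (2 ops)
Total: 6 iterations * 2 ops/iter = 12 operations

12


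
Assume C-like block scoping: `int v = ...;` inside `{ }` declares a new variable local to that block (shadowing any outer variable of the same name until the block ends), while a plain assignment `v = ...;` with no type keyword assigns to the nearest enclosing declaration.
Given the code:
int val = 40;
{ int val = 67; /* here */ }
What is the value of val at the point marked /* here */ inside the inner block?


Analyzing scoping rules:
Outer scope: declares val = 40
Inner block: 'int val = 67;' declares a NEW val that shadows the outer one
Inside the block the inner declaration is in scope -> 67
Result: 67

67


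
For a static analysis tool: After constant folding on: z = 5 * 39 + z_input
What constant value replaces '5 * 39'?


Identifying constant sub-expression:
  Original: z = 5 * 39 + z_input
  5 and 39 are both compile-time constants
  Evaluating: 5 * 39 = 195
  After folding: z = 195 + z_input

195


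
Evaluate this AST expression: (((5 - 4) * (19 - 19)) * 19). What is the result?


Expression: (((5 - 4) * (19 - 19)) * 19)
Evaluating step by step:
  5 - 4 = 1
  19 - 19 = 0
  1 * 0 = 0
  0 * 19 = 0
Result: 0

0


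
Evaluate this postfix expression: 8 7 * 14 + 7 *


Processing tokens left to right:
Push 8, Push 7
Pop 8 and 7, compute 8 * 7 = 56, push 56
Push 14
Pop 56 and 14, compute 56 + 14 = 70, push 70
Push 7
Pop 70 and 7, compute 70 * 7 = 490, push 490
Stack result: 490

490


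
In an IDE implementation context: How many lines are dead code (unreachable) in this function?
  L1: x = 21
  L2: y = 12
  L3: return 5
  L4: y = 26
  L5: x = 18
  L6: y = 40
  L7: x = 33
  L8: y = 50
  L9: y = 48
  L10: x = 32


Analyzing control flow:
  L1: reachable (before return)
  L2: reachable (before return)
  L3: reachable (return statement)
  L4: DEAD (after return at L3)
  L5: DEAD (after return at L3)
  L6: DEAD (after return at L3)
  L7: DEAD (after return at L3)
  L8: DEAD (after return at L3)
  L9: DEAD (after return at L3)
  L10: DEAD (after return at L3)
Return at L3, total lines = 10
Dead lines: L4 through L10
Count: 7

7


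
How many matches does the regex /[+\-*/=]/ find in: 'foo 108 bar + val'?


Pattern: /[+\-*/=]/ (operators)
Input: 'foo 108 bar + val'
Scanning for matches:
  Match 1: '+'
Total matches: 1

1


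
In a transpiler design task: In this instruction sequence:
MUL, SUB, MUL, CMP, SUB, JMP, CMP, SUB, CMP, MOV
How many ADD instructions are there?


Scanning instruction sequence for ADD:
  Position 1: MUL
  Position 2: SUB
  Position 3: MUL
  Position 4: CMP
  Position 5: SUB
  Position 6: JMP
  Position 7: CMP
  Position 8: SUB
  Position 9: CMP
  Position 10: MOV
Matches at positions: []
Total ADD count: 0

0


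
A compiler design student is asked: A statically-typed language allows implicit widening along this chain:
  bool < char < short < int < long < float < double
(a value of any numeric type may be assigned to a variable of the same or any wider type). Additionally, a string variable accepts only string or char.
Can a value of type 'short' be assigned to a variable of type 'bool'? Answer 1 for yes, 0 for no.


Target variable type: bool
Source value type: short
Numeric ranks: short=2, bool=0
Widening allowed iff rank(source) <= rank(target): 2 <= 0? No
Result: 0

0


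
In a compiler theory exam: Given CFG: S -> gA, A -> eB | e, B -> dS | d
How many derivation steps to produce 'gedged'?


Grammar: S -> gA, A -> eB | e, B -> dS | d
Deriving 'gedged':
Step 1: S -> gA => gA
Step 2: A -> eB => geB
Step 3: B -> dS => gedS
Step 4: S -> gA => gedgA
Step 5: A -> eB => gedgeB
Step 6: B -> d => gedged
Total derivation steps: 6

6


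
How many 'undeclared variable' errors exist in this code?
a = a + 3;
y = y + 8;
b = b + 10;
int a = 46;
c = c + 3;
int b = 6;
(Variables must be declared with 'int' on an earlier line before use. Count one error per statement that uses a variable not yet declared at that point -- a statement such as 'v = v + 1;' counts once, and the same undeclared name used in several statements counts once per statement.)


Scanning code line by line:
  Line 1: use 'a' -> ERROR (undeclared)
  Line 2: use 'y' -> ERROR (undeclared)
  Line 3: use 'b' -> ERROR (undeclared)
  Line 4: declare 'a' -> declared = ['a']
  Line 5: use 'c' -> ERROR (undeclared)
  Line 6: declare 'b' -> declared = ['a', 'b']
Total undeclared variable errors: 4

4


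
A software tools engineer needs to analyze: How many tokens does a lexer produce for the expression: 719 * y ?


Scanning '719 * y'
Token 1: '719' -> integer_literal
Token 2: '*' -> operator
Token 3: 'y' -> identifier
Total tokens: 3

3


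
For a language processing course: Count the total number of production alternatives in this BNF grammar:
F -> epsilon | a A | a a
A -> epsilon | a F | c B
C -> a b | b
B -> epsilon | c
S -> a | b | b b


Counting alternatives per rule:
  F: 3 alternative(s)
  A: 3 alternative(s)
  C: 2 alternative(s)
  B: 2 alternative(s)
  S: 3 alternative(s)
Sum: 3 + 3 + 2 + 2 + 3 = 13

13


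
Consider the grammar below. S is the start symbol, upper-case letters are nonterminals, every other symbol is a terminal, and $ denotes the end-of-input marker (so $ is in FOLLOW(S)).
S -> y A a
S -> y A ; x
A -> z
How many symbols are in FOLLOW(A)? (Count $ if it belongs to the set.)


S is the start symbol and does not occur in any rule body, so FOLLOW(S) = {$}.
Examining every occurrence of A in a rule body:
  S -> y A a : A is followed by terminal 'a' -> add 'a'
  S -> y A ; x : A is followed by terminal ';' -> add ';'
  A -> z : A does not occur in the body -> contributes nothing
FOLLOW(A) = {;, a}
Count: 2

2


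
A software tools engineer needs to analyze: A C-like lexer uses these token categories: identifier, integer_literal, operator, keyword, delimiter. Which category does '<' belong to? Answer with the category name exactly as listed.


Token: '<'
Checking categories:
  identifier: no
  integer_literal: no
  operator: YES
  keyword: no
  delimiter: no
Category: operator

operator


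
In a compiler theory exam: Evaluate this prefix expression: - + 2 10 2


Parsing prefix expression: - + 2 10 2
Step 1: Innermost operation '+ 2 10'
  2 + 10 = 12
Step 2: Outer operation '- [12] 2'
  12 - 2 = 10

10


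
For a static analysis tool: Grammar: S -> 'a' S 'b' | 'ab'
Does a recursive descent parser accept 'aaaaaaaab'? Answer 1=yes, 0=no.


Grammar accepts strings of the form a^n b^n (n >= 1)
Word: 'aaaaaaaab'
Counting: 8 a's and 1 b's
Check: 8 == 1? No
Mismatch: a-count != b-count
Rejected

0


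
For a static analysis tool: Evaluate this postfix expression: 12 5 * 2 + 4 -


Processing tokens left to right:
Push 12, Push 5
Pop 12 and 5, compute 12 * 5 = 60, push 60
Push 2
Pop 60 and 2, compute 60 + 2 = 62, push 62
Push 4
Pop 62 and 4, compute 62 - 4 = 58, push 58
Stack result: 58

58


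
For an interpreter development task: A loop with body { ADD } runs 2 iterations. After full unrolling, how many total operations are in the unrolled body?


Loop body operations: ADD (1 op per iteration)
Unrolling 2 iterations:
  Iteration 1: ADD (1 ops)
  Iteration 2: ADD (1 ops)
Total: 2 iterations * 1 ops/iter = 2 operations

2


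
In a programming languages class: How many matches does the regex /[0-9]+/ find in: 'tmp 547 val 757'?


Pattern: /[0-9]+/ (int literals)
Input: 'tmp 547 val 757'
Scanning for matches:
  Match 1: '547'
  Match 2: '757'
Total matches: 2

2


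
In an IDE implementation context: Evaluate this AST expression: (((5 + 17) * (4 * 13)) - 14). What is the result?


Expression: (((5 + 17) * (4 * 13)) - 14)
Evaluating step by step:
  5 + 17 = 22
  4 * 13 = 52
  22 * 52 = 1144
  1144 - 14 = 1130
Result: 1130

1130


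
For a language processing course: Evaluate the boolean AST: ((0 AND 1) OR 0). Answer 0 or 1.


Step 1: Evaluate inner node
  0 AND 1 = 0
Step 2: Evaluate root node
  0 OR 0 = 0

0


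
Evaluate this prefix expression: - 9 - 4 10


Parsing prefix expression: - 9 - 4 10
Step 1: Innermost operation '- 4 10'
  4 - 10 = -6
Step 2: Outer operation '- 9 [-6]'
  9 - -6 = 15

15


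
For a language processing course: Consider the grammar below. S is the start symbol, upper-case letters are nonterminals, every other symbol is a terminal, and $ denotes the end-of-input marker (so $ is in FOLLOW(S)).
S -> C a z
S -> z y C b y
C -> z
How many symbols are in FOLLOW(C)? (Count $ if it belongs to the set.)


S is the start symbol and does not occur in any rule body, so FOLLOW(S) = {$}.
Examining every occurrence of C in a rule body:
  S -> C a z : C is followed by terminal 'a' -> add 'a'
  S -> z y C b y : C is followed by terminal 'b' -> add 'b'
  C -> z : C does not occur in the body -> contributes nothing
FOLLOW(C) = {a, b}
Count: 2

2


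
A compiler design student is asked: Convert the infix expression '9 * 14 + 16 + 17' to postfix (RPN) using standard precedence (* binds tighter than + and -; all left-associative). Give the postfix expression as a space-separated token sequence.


Applying the shunting-yard algorithm:
  Operand 9 -> output
  Push '*' onto operator stack -> op-stack: [*]
  Operand 14 -> output
  See '+' (prec 1); top '*' (prec 2) >= it -> pop '*' to output
  Push '+' onto operator stack -> op-stack: [+]
  Operand 16 -> output
  See '+' (prec 1); top '+' (prec 1) >= it -> pop '+' to output
  Push '+' onto operator stack -> op-stack: [+]
  Operand 17 -> output
  End of input: pop '+' to output
Postfix result: 9 14 * 16 + 17 +

9 14 * 16 + 17 +


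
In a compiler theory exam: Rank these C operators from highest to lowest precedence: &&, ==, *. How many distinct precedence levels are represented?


Looking up precedence for each operator:
  && -> precedence 2
  == -> precedence 3
  * -> precedence 6
Sorted highest to lowest: *, ==, &&
Distinct precedence values: [6, 3, 2]
Number of distinct levels: 3

3


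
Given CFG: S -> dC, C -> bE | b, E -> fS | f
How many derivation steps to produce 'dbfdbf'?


Grammar: S -> dC, C -> bE | b, E -> fS | f
Deriving 'dbfdbf':
Step 1: S -> dC => dC
Step 2: C -> bE => dbE
Step 3: E -> fS => dbfS
Step 4: S -> dC => dbfdC
Step 5: C -> bE => dbfdbE
Step 6: E -> f => dbfdbf
Total derivation steps: 6

6


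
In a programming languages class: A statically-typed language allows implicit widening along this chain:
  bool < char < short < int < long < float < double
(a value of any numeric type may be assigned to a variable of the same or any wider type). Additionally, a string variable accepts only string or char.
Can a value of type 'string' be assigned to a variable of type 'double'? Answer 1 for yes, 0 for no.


Target variable type: double
Source value type: string
Rule: string cannot widen to any numeric type
Result: 0

0


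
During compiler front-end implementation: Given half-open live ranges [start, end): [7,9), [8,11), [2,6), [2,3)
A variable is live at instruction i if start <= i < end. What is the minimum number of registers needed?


Live ranges:
  Var0: [7, 9)
  Var1: [8, 11)
  Var2: [2, 6)
  Var3: [2, 3)
Sweep-line events (position, delta, active):
  pos=2 start -> active=1
  pos=2 start -> active=2
  pos=3 end -> active=1
  pos=6 end -> active=0
  pos=7 start -> active=1
  pos=8 start -> active=2
  pos=9 end -> active=1
  pos=11 end -> active=0
Maximum simultaneous active: 2
Minimum registers needed: 2

2


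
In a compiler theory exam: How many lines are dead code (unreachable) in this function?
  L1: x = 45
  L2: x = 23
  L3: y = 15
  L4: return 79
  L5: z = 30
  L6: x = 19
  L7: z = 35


Analyzing control flow:
  L1: reachable (before return)
  L2: reachable (before return)
  L3: reachable (before return)
  L4: reachable (return statement)
  L5: DEAD (after return at L4)
  L6: DEAD (after return at L4)
  L7: DEAD (after return at L4)
Return at L4, total lines = 7
Dead lines: L5 through L7
Count: 3

3


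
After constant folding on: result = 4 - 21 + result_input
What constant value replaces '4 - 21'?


Identifying constant sub-expression:
  Original: result = 4 - 21 + result_input
  4 and 21 are both compile-time constants
  Evaluating: 4 - 21 = -17
  After folding: result = -17 + result_input

-17


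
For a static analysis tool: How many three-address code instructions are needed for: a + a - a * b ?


Expression: a + a - a * b
Generating three-address code (respecting * over +/- precedence):
  Instruction 1: t1 = a * b
  Instruction 2: t2 = a + a
  Instruction 3: t3 = t2 - t1
Total instructions: 3

3


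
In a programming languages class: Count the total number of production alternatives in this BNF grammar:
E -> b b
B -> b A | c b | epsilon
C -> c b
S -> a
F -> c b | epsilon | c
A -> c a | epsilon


Counting alternatives per rule:
  E: 1 alternative(s)
  B: 3 alternative(s)
  C: 1 alternative(s)
  S: 1 alternative(s)
  F: 3 alternative(s)
  A: 2 alternative(s)
Sum: 1 + 3 + 1 + 1 + 3 + 2 = 11

11


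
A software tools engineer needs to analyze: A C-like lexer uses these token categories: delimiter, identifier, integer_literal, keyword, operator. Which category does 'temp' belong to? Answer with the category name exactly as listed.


Token: 'temp'
Checking categories:
  identifier: YES
  integer_literal: no
  operator: no
  keyword: no
  delimiter: no
Category: identifier

identifier


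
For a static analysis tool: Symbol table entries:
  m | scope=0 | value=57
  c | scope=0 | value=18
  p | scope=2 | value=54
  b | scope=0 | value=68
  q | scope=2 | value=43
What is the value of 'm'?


Searching symbol table for 'm':
  m | scope=0 | value=57 <- MATCH
  c | scope=0 | value=18
  p | scope=2 | value=54
  b | scope=0 | value=68
  q | scope=2 | value=43
Found 'm' at scope 0 with value 57

57


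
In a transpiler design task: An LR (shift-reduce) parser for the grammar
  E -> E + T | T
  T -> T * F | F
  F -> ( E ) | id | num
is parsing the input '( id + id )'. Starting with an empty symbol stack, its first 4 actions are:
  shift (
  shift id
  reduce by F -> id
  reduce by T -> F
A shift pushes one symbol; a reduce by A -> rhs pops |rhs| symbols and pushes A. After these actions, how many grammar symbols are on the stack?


Tracking the symbol stack through each action:
  Action 1: shift '(' : push -> stack = [(] (size 1)
  Action 2: shift 'id' : push -> stack = [(, id] (size 2)
  Action 3: reduce by F -> id : pop 1, push F -> stack = [(, F] (size 2)
  Action 4: reduce by T -> F : pop 1, push T -> stack = [(, T] (size 2)
Final stack size: 2

2


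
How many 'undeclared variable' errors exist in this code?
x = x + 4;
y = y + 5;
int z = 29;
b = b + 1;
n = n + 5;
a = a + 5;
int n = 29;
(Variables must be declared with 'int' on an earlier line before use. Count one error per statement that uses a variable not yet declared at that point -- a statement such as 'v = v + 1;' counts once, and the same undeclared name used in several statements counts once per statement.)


Scanning code line by line:
  Line 1: use 'x' -> ERROR (undeclared)
  Line 2: use 'y' -> ERROR (undeclared)
  Line 3: declare 'z' -> declared = ['z']
  Line 4: use 'b' -> ERROR (undeclared)
  Line 5: use 'n' -> ERROR (undeclared)
  Line 6: use 'a' -> ERROR (undeclared)
  Line 7: declare 'n' -> declared = ['n', 'z']
Total undeclared variable errors: 5

5


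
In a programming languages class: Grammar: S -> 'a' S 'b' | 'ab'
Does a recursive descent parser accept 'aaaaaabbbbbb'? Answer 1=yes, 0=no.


Grammar accepts strings of the form a^n b^n (n >= 1)
Word: 'aaaaaabbbbbb'
Counting: 6 a's and 6 b's
Check: 6 == 6? Yes
Derivation (S -> aSb applied 5 time(s), then S -> ab): S => aSb => aaSbb => aaaSbbb => aaaaSbbbb => aaaaaSbbbbb => aaaaaabbbbbb
Accepted

1


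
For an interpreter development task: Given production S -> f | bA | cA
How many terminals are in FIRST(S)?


Production: S -> f | bA | cA
Examining each alternative for leading terminals:
  S -> f : first terminal = 'f'
  S -> bA : first terminal = 'b'
  S -> cA : first terminal = 'c'
FIRST(S) = {b, c, f}
Count: 3

3


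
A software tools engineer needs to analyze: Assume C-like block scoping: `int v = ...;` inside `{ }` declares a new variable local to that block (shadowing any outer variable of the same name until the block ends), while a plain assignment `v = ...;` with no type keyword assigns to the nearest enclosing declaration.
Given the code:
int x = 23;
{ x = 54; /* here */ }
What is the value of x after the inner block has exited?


Analyzing scoping rules:
Outer scope: declares x = 23
Inner block: 'x = 54;' has no type keyword, so it is an assignment to the outer x (no shadowing)
The assignment changed the outer variable itself, so the new value persists after the block -> 54
Result: 54

54


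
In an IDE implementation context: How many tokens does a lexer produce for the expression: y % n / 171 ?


Scanning 'y % n / 171'
Token 1: 'y' -> identifier
Token 2: '%' -> operator
Token 3: 'n' -> identifier
Token 4: '/' -> operator
Token 5: '171' -> integer_literal
Total tokens: 5

5
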